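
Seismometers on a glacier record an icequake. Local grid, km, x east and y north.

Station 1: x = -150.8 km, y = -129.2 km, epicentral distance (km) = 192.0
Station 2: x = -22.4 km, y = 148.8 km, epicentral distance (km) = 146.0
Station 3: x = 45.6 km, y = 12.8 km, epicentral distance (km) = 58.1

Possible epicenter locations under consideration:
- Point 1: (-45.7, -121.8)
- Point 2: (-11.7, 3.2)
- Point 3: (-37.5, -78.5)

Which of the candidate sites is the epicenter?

Point 2

For each candidate, compare |candidate − station| to the reported distance:
Point 1: residuals Station 1 86.6, Station 2 125.6, Station 3 104.5 → max 125.6 km
Point 2: residuals Station 1 0.0, Station 2 0.0, Station 3 0.0 → max 0.0 km
Point 3: residuals Station 1 67.9, Station 2 81.8, Station 3 65.4 → max 81.8 km
Only Point 2 has all residuals ≈ 0.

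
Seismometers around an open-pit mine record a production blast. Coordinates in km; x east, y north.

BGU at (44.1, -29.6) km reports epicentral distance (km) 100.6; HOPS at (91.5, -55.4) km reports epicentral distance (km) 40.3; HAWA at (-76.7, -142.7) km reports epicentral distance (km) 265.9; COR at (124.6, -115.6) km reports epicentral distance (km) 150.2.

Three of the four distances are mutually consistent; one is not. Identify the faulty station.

HOPS

Solve using three stations at a time. Using BGU, HAWA, COR (subtract circle equations pairwise → linear system) gives (x, y) ≈ (121.5, 34.5).
Distances from that point to each station vs reported:
  BGU: calculated 100.5 vs reported 100.6 → residual 0.1 km
  HOPS: calculated 94.8 vs reported 40.3 → residual 54.5 km
  HAWA: calculated 265.9 vs reported 265.9 → residual 0.0 km
  COR: calculated 150.1 vs reported 150.2 → residual 0.1 km
BGU, HAWA, COR are mutually consistent (residuals ≈ 0); HOPS is off by 54.5 km.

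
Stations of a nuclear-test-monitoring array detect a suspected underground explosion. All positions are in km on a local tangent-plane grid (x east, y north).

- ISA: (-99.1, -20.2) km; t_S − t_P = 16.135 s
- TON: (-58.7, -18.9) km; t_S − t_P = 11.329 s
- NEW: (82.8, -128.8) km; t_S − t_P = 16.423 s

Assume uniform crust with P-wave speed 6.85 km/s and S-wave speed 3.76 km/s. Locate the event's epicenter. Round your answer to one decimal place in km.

Distance from S−P lag: d = Δt · v_P v_S / (v_P − v_S) = Δt · (6.85·3.76)/(6.85−3.76) ≈ 8.3353·Δt.
So d_ISA = 134.49, d_TON = 94.43, d_NEW = 136.89 km.
Circle about each station: (x + 99.1)² + (y + 20.2)² = 134.49²; (x + 58.7)² + (y + 18.9)² = 94.43²; (x − 82.8)² + (y + 128.8)² = 136.89².
Subtracting the ISA equation from the TON and NEW equations removes the quadratic terms:
80.8 x + 2.6 y = 2744.59
363.8 x − 217.2 y = 12565.12
Solving the 2×2 system: x ≈ 34.0, y ≈ -0.9 km.

(34.0, -0.9)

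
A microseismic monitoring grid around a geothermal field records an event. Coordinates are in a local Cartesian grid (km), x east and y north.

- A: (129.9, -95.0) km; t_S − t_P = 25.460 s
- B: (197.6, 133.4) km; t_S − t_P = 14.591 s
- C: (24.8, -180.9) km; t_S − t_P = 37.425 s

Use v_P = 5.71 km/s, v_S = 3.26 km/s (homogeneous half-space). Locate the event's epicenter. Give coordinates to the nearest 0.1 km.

(93.6, 95.0)

Distance from S−P lag: d = Δt · v_P v_S / (v_P − v_S) = Δt · (5.71·3.26)/(5.71−3.26) ≈ 7.5978·Δt.
So d_A = 193.44, d_B = 110.86, d_C = 284.35 km.
Circle about each station: (x − 129.9)² + (y + 95.0)² = 193.44²; (x − 197.6)² + (y − 133.4)² = 110.86²; (x − 24.8)² + (y + 180.9)² = 284.35².
Subtracting pairs of circle equations eliminates x²+y² and gives linear equations (the radical axes):
135.4 x + 456.8 y = 56071.40
-210.2 x − 171.8 y = -35995.05
Solving the 2×2 system: x ≈ 93.6, y ≈ 95.0 km.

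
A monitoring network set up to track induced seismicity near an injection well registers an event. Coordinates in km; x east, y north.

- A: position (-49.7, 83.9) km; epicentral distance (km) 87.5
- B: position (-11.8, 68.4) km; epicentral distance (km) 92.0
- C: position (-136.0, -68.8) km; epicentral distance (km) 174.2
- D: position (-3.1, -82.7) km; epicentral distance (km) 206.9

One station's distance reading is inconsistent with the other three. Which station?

Solve using three stations at a time. Using B, C, D (subtract circle equations pairwise → linear system) gives (x, y) ≈ (-97.9, 101.3).
Distances from that point to each station vs reported:
  A: calculated 51.3 vs reported 87.5 → residual 36.2 km
  B: calculated 92.2 vs reported 92.0 → residual 0.2 km
  C: calculated 174.3 vs reported 174.2 → residual 0.1 km
  D: calculated 207.0 vs reported 206.9 → residual 0.1 km
B, C, D are mutually consistent (residuals ≈ 0); A is off by 36.2 km.

A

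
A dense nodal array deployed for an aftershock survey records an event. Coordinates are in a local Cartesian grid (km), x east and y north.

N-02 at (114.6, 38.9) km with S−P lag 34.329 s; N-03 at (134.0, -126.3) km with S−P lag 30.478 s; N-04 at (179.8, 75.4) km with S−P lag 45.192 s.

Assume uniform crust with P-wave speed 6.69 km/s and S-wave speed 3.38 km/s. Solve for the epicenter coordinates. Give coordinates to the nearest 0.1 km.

Distance from S−P lag: d = Δt · v_P v_S / (v_P − v_S) = Δt · (6.69·3.38)/(6.69−3.38) ≈ 6.8315·Δt.
So d_N-02 = 234.52, d_N-03 = 208.21, d_N-04 = 308.73 km.
Circle about each station: (x − 114.6)² + (y − 38.9)² = 234.52²; (x − 134.0)² + (y + 126.3)² = 208.21²; (x − 179.8)² + (y − 75.4)² = 308.73².
Subtracting the N-02 equation from the N-03 and N-04 equations removes the quadratic terms:
38.8 x − 330.4 y = 30909.55
130.4 x + 73.0 y = -16947.75
Solving the 2×2 system: x ≈ -72.8, y ≈ -102.1 km.
Check against N-02 (with the unrounded x, y): √((x − 114.6)²+(y − 38.9)²) = 234.53 ≈ 234.52 km. ✓

-72.8 km east, -102.1 km north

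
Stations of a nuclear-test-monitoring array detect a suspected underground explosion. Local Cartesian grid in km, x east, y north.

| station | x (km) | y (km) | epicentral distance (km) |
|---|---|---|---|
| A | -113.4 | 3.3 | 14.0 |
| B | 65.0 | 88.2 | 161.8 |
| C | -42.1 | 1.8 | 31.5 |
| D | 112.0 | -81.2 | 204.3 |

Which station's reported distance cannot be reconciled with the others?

Solve using three stations at a time. Using B, C, D (subtract circle equations pairwise → linear system) gives (x, y) ≈ (-73.5, 4.5).
Distances from that point to each station vs reported:
  A: calculated 40.0 vs reported 14.0 → residual 26.0 km
  B: calculated 161.8 vs reported 161.8 → residual 0.0 km
  C: calculated 31.5 vs reported 31.5 → residual 0.0 km
  D: calculated 204.3 vs reported 204.3 → residual 0.0 km
B, C, D are mutually consistent (residuals ≈ 0); A is off by 26.0 km.

A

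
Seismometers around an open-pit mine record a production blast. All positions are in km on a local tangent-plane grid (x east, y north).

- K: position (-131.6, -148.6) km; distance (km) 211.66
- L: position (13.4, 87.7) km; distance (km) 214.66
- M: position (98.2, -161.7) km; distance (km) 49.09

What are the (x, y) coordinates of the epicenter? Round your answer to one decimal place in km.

Circle about each station: (x + 131.6)² + (y + 148.6)² = 211.66²; (x − 13.4)² + (y − 87.7)² = 214.66²; (x − 98.2)² + (y + 161.7)² = 49.09².
Subtracting the K equation from the L and M equations removes the quadratic terms:
290.0 x + 472.6 y = -32808.63
459.6 x − 26.2 y = 38779.74
Solving the 2×2 system: x ≈ 77.7, y ≈ -117.1 km.

77.7 km east, -117.1 km north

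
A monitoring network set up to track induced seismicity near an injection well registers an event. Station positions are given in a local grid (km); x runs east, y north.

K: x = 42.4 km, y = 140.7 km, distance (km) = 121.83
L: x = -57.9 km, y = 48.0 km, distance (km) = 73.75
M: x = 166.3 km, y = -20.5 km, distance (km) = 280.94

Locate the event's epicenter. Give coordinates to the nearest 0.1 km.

Circle about each station: (x − 42.4)² + (y − 140.7)² = 121.83²; (x + 57.9)² + (y − 48.0)² = 73.75²; (x − 166.3)² + (y + 20.5)² = 280.94².
Subtracting pairs of circle equations eliminates x²+y² and gives linear equations (the radical axes):
-200.6 x − 185.4 y = -6534.35
247.8 x − 322.4 y = -57603.04
Solving the 2×2 system: x ≈ -77.5, y ≈ 119.1 km.

x ≈ -77.5 km, y ≈ 119.1 km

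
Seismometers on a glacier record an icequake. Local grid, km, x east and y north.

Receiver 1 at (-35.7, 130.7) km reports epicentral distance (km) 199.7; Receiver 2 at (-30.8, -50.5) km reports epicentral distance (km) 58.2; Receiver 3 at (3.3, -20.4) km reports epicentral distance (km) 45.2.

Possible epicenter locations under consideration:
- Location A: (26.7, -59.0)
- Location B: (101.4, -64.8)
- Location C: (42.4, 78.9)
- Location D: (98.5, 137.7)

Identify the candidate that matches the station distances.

For each candidate, compare |candidate − station| to the reported distance:
Location A: residuals Receiver 1 0.0, Receiver 2 0.1, Receiver 3 0.1 → max 0.1 km
Location B: residuals Receiver 1 39.1, Receiver 2 74.8, Receiver 3 62.5 → max 74.8 km
Location C: residuals Receiver 1 106.0, Receiver 2 90.5, Receiver 3 61.5 → max 106.0 km
Location D: residuals Receiver 1 65.3, Receiver 2 170.1, Receiver 3 139.3 → max 170.1 km
Only Location A has all residuals ≈ 0.

Location A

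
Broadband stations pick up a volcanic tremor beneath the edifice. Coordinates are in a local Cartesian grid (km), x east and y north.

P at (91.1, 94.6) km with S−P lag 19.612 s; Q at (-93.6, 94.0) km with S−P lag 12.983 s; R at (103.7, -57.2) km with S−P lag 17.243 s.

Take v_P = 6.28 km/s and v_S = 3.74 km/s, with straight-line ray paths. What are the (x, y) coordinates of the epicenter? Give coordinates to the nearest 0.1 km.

Distance from S−P lag: d = Δt · v_P v_S / (v_P − v_S) = Δt · (6.28·3.74)/(6.28−3.74) ≈ 9.2469·Δt.
So d_P = 181.35, d_Q = 120.05, d_R = 159.44 km.
Circle about each station: (x − 91.1)² + (y − 94.6)² = 181.35²; (x + 93.6)² + (y − 94.0)² = 120.05²; (x − 103.7)² + (y + 57.2)² = 159.44².
Subtracting pairs of circle equations eliminates x²+y² and gives linear equations (the radical axes):
-369.4 x − 1.2 y = 18824.41
25.2 x − 303.6 y = 4243.87
Solving the 2×2 system: x ≈ -50.9, y ≈ -18.2 km.

-50.9 km east, -18.2 km north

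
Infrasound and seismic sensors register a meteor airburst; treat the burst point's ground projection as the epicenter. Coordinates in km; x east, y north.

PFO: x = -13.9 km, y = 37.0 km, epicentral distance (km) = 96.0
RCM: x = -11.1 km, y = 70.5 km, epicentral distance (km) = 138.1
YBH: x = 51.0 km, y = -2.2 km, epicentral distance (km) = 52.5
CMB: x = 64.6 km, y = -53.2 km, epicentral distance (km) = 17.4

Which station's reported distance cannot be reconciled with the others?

PFO

Solve using three stations at a time. Using RCM, YBH, CMB (subtract circle equations pairwise → linear system) gives (x, y) ≈ (47.5, -54.5).
Distances from that point to each station vs reported:
  PFO: calculated 110.2 vs reported 96.0 → residual 14.2 km
  RCM: calculated 138.1 vs reported 138.1 → residual 0.0 km
  YBH: calculated 52.4 vs reported 52.5 → residual 0.1 km
  CMB: calculated 17.1 vs reported 17.4 → residual 0.3 km
RCM, YBH, CMB are mutually consistent (residuals ≈ 0); PFO is off by 14.2 km.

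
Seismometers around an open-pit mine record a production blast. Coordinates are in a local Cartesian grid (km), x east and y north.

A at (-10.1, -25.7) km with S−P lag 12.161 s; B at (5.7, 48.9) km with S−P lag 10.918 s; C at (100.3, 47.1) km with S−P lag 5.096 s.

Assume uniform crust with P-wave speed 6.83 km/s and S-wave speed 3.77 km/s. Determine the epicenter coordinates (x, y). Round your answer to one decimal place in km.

Distance from S−P lag: d = Δt · v_P v_S / (v_P − v_S) = Δt · (6.83·3.77)/(6.83−3.77) ≈ 8.4147·Δt.
So d_A = 102.33, d_B = 91.87, d_C = 42.88 km.
Circle about each station: (x + 10.1)² + (y + 25.7)² = 102.33²; (x − 5.7)² + (y − 48.9)² = 91.87²; (x − 100.3)² + (y − 47.1)² = 42.88².
Subtracting the A equation from the B and C equations removes the quadratic terms:
31.6 x + 149.2 y = 3692.53
220.8 x + 145.6 y = 20148.73
Solving the 2×2 system: x ≈ 87.1, y ≈ 6.3 km.

87.1 km east, 6.3 km north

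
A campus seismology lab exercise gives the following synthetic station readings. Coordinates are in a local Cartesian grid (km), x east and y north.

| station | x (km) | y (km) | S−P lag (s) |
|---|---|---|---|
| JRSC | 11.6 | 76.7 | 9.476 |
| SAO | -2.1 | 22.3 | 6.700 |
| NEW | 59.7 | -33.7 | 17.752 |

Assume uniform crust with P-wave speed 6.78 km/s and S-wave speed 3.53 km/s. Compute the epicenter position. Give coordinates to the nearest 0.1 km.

-48.0 km east, 40.4 km north

Distance from S−P lag: d = Δt · v_P v_S / (v_P − v_S) = Δt · (6.78·3.53)/(6.78−3.53) ≈ 7.3641·Δt.
So d_JRSC = 69.78, d_SAO = 49.34, d_NEW = 130.73 km.
Circle about each station: (x − 11.6)² + (y − 76.7)² = 69.78²; (x + 2.1)² + (y − 22.3)² = 49.34²; (x − 59.7)² + (y + 33.7)² = 130.73².
Subtracting pairs of circle equations eliminates x²+y² and gives linear equations (the radical axes):
-27.4 x − 108.8 y = -3080.94
96.2 x − 220.8 y = -13538.75
Solving the 2×2 system: x ≈ -48.0, y ≈ 40.4 km.
Check against JRSC (with the unrounded x, y): √((x − 11.6)²+(y − 76.7)²) = 69.78 ≈ 69.78 km. ✓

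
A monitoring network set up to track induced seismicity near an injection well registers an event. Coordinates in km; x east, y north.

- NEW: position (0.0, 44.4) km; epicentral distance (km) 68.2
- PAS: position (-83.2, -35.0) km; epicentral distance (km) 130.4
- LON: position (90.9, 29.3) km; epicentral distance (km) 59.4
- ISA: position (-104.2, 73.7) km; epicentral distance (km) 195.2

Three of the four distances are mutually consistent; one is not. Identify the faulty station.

ISA

Solve using three stations at a time. Using NEW, PAS, LON (subtract circle equations pairwise → linear system) gives (x, y) ≈ (44.3, -7.5).
Distances from that point to each station vs reported:
  NEW: calculated 68.2 vs reported 68.2 → residual 0.0 km
  PAS: calculated 130.4 vs reported 130.4 → residual 0.0 km
  LON: calculated 59.4 vs reported 59.4 → residual 0.0 km
  ISA: calculated 169.2 vs reported 195.2 → residual 26.0 km
NEW, PAS, LON are mutually consistent (residuals ≈ 0); ISA is off by 26.0 km.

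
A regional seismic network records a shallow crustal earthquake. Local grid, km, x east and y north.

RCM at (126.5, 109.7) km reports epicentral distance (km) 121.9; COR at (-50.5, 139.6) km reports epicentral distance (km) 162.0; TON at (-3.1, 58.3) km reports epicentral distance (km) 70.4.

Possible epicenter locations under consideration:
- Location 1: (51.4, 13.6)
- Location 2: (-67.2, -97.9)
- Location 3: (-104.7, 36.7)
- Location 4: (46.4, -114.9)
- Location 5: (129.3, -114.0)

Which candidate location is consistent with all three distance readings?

Location 1

For each candidate, compare |candidate − station| to the reported distance:
Location 1: residuals RCM 0.1, COR 0.0, TON 0.1 → max 0.1 km
Location 2: residuals RCM 162.0, COR 76.1, TON 98.4 → max 162.0 km
Location 3: residuals RCM 120.6, COR 45.7, TON 33.5 → max 120.6 km
Location 4: residuals RCM 116.6, COR 110.3, TON 109.7 → max 116.6 km
Location 5: residuals RCM 101.8, COR 148.9, TON 146.9 → max 148.9 km
Only Location 1 has all residuals ≈ 0.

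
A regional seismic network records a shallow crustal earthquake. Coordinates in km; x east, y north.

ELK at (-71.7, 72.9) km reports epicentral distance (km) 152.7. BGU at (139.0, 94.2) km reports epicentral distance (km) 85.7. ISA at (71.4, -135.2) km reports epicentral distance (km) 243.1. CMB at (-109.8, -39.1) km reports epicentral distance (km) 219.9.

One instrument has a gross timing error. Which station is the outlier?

ELK

Solve using three stations at a time. Using BGU, ISA, CMB (subtract circle equations pairwise → linear system) gives (x, y) ≈ (54.3, 107.3).
Distances from that point to each station vs reported:
  ELK: calculated 130.6 vs reported 152.7 → residual 22.1 km
  BGU: calculated 85.7 vs reported 85.7 → residual 0.0 km
  ISA: calculated 243.1 vs reported 243.1 → residual 0.0 km
  CMB: calculated 219.9 vs reported 219.9 → residual 0.0 km
BGU, ISA, CMB are mutually consistent (residuals ≈ 0); ELK is off by 22.1 km.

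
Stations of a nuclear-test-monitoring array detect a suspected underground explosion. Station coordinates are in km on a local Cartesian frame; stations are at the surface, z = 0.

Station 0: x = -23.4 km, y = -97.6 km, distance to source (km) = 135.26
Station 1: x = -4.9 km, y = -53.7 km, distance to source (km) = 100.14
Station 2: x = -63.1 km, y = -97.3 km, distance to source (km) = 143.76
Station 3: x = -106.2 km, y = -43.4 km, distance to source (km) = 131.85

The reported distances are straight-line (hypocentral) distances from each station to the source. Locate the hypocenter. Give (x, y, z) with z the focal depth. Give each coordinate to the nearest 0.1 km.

x ≈ -12.5 km, y ≈ 17.8 km, depth ≈ 69.7 km

Each station gives a sphere (x−x_i)² + (y−y_i)² + z² = d_i² (stations at z=0).
Subtracting the Station 0 sphere from Station 1 and Station 2: z² cancels, leaving linear equations in x and y:
37.0 x + 87.8 y = 1101.63
-79.4 x + 0.6 y = 1003.91
Solving: x ≈ -12.509, y ≈ 17.818 km (keep extra digits for the depth step; rounded: -12.5, 17.8).
Then from the Station 0 sphere: z² = 135.26² − (x + 23.4)² − (y + 97.6)² with x = -12.509, y = 17.818, so z ≈ 69.680 ≈ 69.7 km.
Check against Station 3 (with the unrounded solution): distance 131.84 ≈ 131.85 km. ✓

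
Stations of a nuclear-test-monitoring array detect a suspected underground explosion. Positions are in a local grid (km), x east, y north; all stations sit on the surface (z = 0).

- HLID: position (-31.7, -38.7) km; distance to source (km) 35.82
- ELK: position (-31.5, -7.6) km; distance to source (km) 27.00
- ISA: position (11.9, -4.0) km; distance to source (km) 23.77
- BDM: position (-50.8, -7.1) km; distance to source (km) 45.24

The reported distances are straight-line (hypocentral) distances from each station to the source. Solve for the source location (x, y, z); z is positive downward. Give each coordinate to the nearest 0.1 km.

Each station gives a sphere (x−x_i)² + (y−y_i)² + z² = d_i² (stations at z=0).
Subtracting the HLID sphere from ELK and ISA: z² cancels, leaving linear equations in x and y:
0.4 x + 62.2 y = -898.50
87.2 x + 69.4 y = -1626.91
Solving: x ≈ -7.197, y ≈ -14.399 km (keep extra digits for the depth step; rounded: -7.2, -14.4).
Then from the HLID sphere: z² = 35.82² − (x + 31.7)² − (y + 38.7)² with x = -7.197, y = -14.399, so z ≈ 9.599 ≈ 9.6 km.
Check against BDM (with the unrounded solution): distance 45.24 ≈ 45.24 km. ✓

x ≈ -7.2 km, y ≈ -14.4 km, depth ≈ 9.6 km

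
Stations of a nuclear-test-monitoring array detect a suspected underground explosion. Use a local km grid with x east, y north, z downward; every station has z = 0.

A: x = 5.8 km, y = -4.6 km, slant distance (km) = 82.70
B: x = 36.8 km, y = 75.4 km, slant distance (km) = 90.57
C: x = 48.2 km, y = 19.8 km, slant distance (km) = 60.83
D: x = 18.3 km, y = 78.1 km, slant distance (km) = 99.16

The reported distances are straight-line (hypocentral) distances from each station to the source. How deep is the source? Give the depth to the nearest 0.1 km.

58.6 km

Each station gives a sphere (x−x_i)² + (y−y_i)² + z² = d_i² (stations at z=0).
Subtracting the A sphere from B and C: z² cancels, leaving linear equations in x and y:
62.0 x + 160.0 y = 5620.97
84.8 x + 48.8 y = 5799.48
Solving: x ≈ 61.999, y ≈ 11.107 km (keep extra digits for the depth step; rounded: 62.0, 11.1).
Then from the A sphere: z² = 82.70² − (x − 5.8)² − (y + 4.6)² with x = 61.999, y = 11.107, so z ≈ 58.602 ≈ 58.6 km.
Check against D (with the unrounded solution): distance 99.16 ≈ 99.16 km. ✓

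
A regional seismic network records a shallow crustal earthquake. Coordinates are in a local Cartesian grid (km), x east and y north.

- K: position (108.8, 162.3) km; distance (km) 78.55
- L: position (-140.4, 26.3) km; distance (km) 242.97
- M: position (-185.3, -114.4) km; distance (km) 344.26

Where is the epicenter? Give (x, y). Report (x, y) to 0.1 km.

Circle about each station: (x − 108.8)² + (y − 162.3)² = 78.55²; (x + 140.4)² + (y − 26.3)² = 242.97²; (x + 185.3)² + (y + 114.4)² = 344.26².
Subtracting pairs of circle equations eliminates x²+y² and gives linear equations (the radical axes):
-498.4 x − 272.0 y = -70639.20
-588.2 x − 553.4 y = -103100.13
Solving the 2×2 system: x ≈ 95.4, y ≈ 84.9 km.

x ≈ 95.4 km, y ≈ 84.9 km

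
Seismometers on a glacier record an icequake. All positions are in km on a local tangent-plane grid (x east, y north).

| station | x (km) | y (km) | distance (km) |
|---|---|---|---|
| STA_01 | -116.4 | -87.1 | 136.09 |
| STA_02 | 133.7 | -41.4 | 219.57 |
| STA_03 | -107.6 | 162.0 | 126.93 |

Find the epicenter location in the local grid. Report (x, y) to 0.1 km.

(-69.9, 40.8)

Circle about each station: (x + 116.4)² + (y + 87.1)² = 136.09²; (x − 133.7)² + (y + 41.4)² = 219.57²; (x + 107.6)² + (y − 162.0)² = 126.93².
Subtracting pairs of circle equations eliminates x²+y² and gives linear equations (the radical axes):
500.2 x + 91.4 y = -31236.22
17.6 x + 498.2 y = 19095.65
Solving the 2×2 system: x ≈ -69.9, y ≈ 40.8 km.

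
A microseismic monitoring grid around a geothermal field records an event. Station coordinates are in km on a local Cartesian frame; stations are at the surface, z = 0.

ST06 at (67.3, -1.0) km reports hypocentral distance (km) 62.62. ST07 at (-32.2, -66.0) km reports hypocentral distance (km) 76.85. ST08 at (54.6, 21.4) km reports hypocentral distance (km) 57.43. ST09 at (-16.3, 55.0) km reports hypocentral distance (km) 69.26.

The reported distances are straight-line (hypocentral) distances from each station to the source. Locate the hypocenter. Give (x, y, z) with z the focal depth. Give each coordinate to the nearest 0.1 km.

Each station gives a sphere (x−x_i)² + (y−y_i)² + z² = d_i² (stations at z=0).
Subtracting the ST06 sphere from ST07 and ST08: z² cancels, leaving linear equations in x and y:
-199.0 x − 130.0 y = -1122.11
-25.4 x + 44.8 y = -468.11
Solving: x ≈ 9.096, y ≈ -5.292 km (keep extra digits for the depth step; rounded: 9.1, -5.3).
Then from the ST06 sphere: z² = 62.62² − (x − 67.3)² − (y + 1.0)² with x = 9.096, y = -5.292, so z ≈ 22.697 ≈ 22.7 km.

(9.1, -5.3, 22.7)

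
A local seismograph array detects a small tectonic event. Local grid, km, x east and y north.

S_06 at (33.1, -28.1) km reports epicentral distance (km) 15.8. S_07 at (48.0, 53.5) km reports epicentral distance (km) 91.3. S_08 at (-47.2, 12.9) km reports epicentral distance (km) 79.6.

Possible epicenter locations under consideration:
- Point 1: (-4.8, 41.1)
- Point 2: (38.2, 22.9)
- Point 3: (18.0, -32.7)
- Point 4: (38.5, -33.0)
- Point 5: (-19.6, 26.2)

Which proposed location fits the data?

For each candidate, compare |candidate − station| to the reported distance:
Point 1: residuals S_06 63.1, S_07 37.1, S_08 28.7 → max 63.1 km
Point 2: residuals S_06 35.5, S_07 59.2, S_08 6.4 → max 59.2 km
Point 3: residuals S_06 0.0, S_07 0.0, S_08 0.0 → max 0.0 km
Point 4: residuals S_06 8.5, S_07 4.3, S_08 17.6 → max 17.6 km
Point 5: residuals S_06 59.9, S_07 18.4, S_08 49.0 → max 59.9 km
Only Point 3 has all residuals ≈ 0.

Point 3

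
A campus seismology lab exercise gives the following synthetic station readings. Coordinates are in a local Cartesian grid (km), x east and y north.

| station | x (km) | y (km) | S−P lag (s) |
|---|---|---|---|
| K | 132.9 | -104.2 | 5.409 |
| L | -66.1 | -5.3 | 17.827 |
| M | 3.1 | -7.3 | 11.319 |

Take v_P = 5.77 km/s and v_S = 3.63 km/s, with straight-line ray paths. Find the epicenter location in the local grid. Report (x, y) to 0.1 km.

(98.1, -64.3)

Distance from S−P lag: d = Δt · v_P v_S / (v_P − v_S) = Δt · (5.77·3.63)/(5.77−3.63) ≈ 9.7874·Δt.
So d_K = 52.94, d_L = 174.48, d_M = 110.78 km.
Circle about each station: (x − 132.9)² + (y + 104.2)² = 52.94²; (x + 66.1)² + (y + 5.3)² = 174.48²; (x − 3.1)² + (y + 7.3)² = 110.78².
Subtracting the K equation from the L and M equations removes the quadratic terms:
-398.0 x + 197.8 y = -51763.38
-259.6 x + 193.8 y = -37926.71
Solving the 2×2 system: x ≈ 98.1, y ≈ -64.3 km.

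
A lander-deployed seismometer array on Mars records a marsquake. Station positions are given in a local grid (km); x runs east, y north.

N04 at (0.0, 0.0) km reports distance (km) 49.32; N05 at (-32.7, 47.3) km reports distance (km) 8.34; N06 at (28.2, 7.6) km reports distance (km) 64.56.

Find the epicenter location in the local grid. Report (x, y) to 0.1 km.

Circle about each station: x² + y² = 49.32²; (x + 32.7)² + (y − 47.3)² = 8.34²; (x − 28.2)² + (y − 7.6)² = 64.56².
Subtracting the N04 equation from the N05 and N06 equations removes the quadratic terms:
-65.4 x + 94.6 y = 5669.49
56.4 x + 15.2 y = -882.53
Solving the 2×2 system: x ≈ -26.8, y ≈ 41.4 km.

(-26.8, 41.4)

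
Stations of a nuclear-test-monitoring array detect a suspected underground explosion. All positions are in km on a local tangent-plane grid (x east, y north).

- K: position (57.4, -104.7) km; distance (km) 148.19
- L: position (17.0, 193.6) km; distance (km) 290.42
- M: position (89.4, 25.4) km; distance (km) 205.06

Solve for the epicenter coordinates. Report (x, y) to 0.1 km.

Circle about each station: (x − 57.4)² + (y + 104.7)² = 148.19²; (x − 17.0)² + (y − 193.6)² = 290.42²; (x − 89.4)² + (y − 25.4)² = 205.06².
Subtracting pairs of circle equations eliminates x²+y² and gives linear equations (the radical axes):
-80.8 x + 596.6 y = -38870.39
64.0 x + 260.2 y = -25708.66
Solving the 2×2 system: x ≈ -88.2, y ≈ -77.1 km.
Check against K (with the unrounded x, y): √((x − 57.4)²+(y + 104.7)²) = 148.22 ≈ 148.19 km. ✓

-88.2 km east, -77.1 km north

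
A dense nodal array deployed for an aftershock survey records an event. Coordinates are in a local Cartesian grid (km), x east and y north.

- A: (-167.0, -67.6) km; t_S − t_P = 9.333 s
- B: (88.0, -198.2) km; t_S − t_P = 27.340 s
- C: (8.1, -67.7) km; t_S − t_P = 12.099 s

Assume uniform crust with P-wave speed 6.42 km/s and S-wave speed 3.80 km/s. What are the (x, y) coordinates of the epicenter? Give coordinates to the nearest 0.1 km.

-94.1 km east, -20.3 km north

Distance from S−P lag: d = Δt · v_P v_S / (v_P − v_S) = Δt · (6.42·3.80)/(6.42−3.80) ≈ 9.3115·Δt.
So d_A = 86.90, d_B = 254.58, d_C = 112.66 km.
Circle about each station: (x + 167.0)² + (y + 67.6)² = 86.90²; (x − 88.0)² + (y + 198.2)² = 254.58²; (x − 8.1)² + (y + 67.7)² = 112.66².
Subtracting the A equation from the B and C equations removes the quadratic terms:
510.0 x − 261.2 y = -42690.89
350.2 x − 0.2 y = -32950.53
Solving the 2×2 system: x ≈ -94.1, y ≈ -20.3 km.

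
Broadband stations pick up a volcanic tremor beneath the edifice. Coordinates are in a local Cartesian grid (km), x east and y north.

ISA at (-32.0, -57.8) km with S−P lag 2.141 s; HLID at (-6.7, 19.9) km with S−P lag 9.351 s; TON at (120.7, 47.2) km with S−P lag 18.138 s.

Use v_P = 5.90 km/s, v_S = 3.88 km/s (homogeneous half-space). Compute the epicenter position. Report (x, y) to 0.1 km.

x ≈ -40.3 km, y ≈ -80.6 km

Distance from S−P lag: d = Δt · v_P v_S / (v_P − v_S) = Δt · (5.90·3.88)/(5.90−3.88) ≈ 11.3327·Δt.
So d_ISA = 24.26, d_HLID = 105.97, d_TON = 205.55 km.
Circle about each station: (x + 32.0)² + (y + 57.8)² = 24.26²; (x + 6.7)² + (y − 19.9)² = 105.97²; (x − 120.7)² + (y − 47.2)² = 205.55².
Subtracting the ISA equation from the HLID and TON equations removes the quadratic terms:
50.6 x + 155.4 y = -14565.03
305.4 x + 210.0 y = -29230.76
Solving the 2×2 system: x ≈ -40.3, y ≈ -80.6 km.
Check against ISA (with the unrounded x, y): √((x + 32.0)²+(y + 57.8)²) = 24.27 ≈ 24.26 km. ✓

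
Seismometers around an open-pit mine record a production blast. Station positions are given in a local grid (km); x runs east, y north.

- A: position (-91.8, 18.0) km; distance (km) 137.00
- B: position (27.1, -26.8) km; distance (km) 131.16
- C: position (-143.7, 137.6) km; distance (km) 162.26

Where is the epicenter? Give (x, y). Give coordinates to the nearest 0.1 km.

Circle about each station: (x + 91.8)² + (y − 18.0)² = 137.00²; (x − 27.1)² + (y + 26.8)² = 131.16²; (x + 143.7)² + (y − 137.6)² = 162.26².
Subtracting the A equation from the B and C equations removes the quadratic terms:
237.8 x − 89.6 y = -5732.54
-103.8 x + 239.2 y = 23272.90
Solving the 2×2 system: x ≈ 15.0, y ≈ 103.8 km.
Check against A (with the unrounded x, y): √((x + 91.8)²+(y − 18.0)²) = 137.01 ≈ 137.00 km. ✓

x ≈ 15.0 km, y ≈ 103.8 km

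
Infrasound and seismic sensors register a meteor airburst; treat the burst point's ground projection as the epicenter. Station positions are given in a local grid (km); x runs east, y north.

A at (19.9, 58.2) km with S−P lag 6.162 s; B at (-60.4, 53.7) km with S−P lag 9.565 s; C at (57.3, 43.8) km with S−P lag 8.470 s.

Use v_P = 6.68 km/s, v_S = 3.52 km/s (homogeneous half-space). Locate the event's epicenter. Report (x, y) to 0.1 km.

Distance from S−P lag: d = Δt · v_P v_S / (v_P − v_S) = Δt · (6.68·3.52)/(6.68−3.52) ≈ 7.4410·Δt.
So d_A = 45.85, d_B = 71.17, d_C = 63.03 km.
Circle about each station: (x − 19.9)² + (y − 58.2)² = 45.85²; (x + 60.4)² + (y − 53.7)² = 71.17²; (x − 57.3)² + (y − 43.8)² = 63.03².
Subtracting the A equation from the B and C equations removes the quadratic terms:
-160.6 x − 9.0 y = -214.35
74.8 x − 28.8 y = -452.08
Solving the 2×2 system: x ≈ 0.4, y ≈ 16.7 km.
Check against A (with the unrounded x, y): √((x − 19.9)²+(y − 58.2)²) = 45.83 ≈ 45.85 km. ✓

x ≈ 0.4 km, y ≈ 16.7 km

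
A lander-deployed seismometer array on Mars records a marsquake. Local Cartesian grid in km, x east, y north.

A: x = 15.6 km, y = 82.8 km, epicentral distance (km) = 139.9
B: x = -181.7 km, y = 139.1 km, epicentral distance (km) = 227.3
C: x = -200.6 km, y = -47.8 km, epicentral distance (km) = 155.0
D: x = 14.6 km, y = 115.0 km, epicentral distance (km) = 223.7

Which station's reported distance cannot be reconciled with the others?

D

Solve using three stations at a time. Using A, B, C (subtract circle equations pairwise → linear system) gives (x, y) ≈ (-45.7, -43.0).
Distances from that point to each station vs reported:
  A: calculated 139.9 vs reported 139.9 → residual 0.0 km
  B: calculated 227.3 vs reported 227.3 → residual 0.0 km
  C: calculated 155.0 vs reported 155.0 → residual 0.0 km
  D: calculated 169.1 vs reported 223.7 → residual 54.6 km
A, B, C are mutually consistent (residuals ≈ 0); D is off by 54.6 km.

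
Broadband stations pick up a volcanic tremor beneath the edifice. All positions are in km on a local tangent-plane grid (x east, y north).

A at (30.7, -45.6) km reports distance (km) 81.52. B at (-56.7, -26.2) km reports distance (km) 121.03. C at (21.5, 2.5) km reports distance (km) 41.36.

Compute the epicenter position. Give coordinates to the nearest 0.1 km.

x ≈ 48.3 km, y ≈ 34.0 km

Circle about each station: (x − 30.7)² + (y + 45.6)² = 81.52²; (x + 56.7)² + (y + 26.2)² = 121.03²; (x − 21.5)² + (y − 2.5)² = 41.36².
Subtracting pairs of circle equations eliminates x²+y² and gives linear equations (the radical axes):
-174.8 x + 38.8 y = -7123.27
-18.4 x + 96.2 y = 2381.51
Solving the 2×2 system: x ≈ 48.3, y ≈ 34.0 km.
Check against A (with the unrounded x, y): √((x − 30.7)²+(y + 45.6)²) = 81.52 ≈ 81.52 km. ✓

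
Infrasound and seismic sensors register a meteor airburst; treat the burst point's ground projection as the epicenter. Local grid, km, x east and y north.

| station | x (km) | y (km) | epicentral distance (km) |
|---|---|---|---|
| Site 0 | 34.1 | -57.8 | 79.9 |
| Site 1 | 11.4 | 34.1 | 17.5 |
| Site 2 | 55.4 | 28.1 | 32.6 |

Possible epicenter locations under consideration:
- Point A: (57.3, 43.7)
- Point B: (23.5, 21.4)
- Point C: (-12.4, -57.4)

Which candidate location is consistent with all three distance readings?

Point B

For each candidate, compare |candidate − station| to the reported distance:
Point A: residuals Site 0 24.2, Site 1 29.4, Site 2 16.9 → max 29.4 km
Point B: residuals Site 0 0.0, Site 1 0.0, Site 2 0.0 → max 0.0 km
Point C: residuals Site 0 33.4, Site 1 77.0, Site 2 76.5 → max 77.0 km
Only Point B has all residuals ≈ 0.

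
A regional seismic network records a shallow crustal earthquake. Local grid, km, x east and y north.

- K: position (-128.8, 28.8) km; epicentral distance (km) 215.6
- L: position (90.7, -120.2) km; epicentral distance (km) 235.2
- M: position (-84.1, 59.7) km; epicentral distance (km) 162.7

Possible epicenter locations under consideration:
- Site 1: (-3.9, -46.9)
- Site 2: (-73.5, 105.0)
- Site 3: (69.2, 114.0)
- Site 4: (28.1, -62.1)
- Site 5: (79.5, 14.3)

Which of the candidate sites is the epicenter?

Site 3

For each candidate, compare |candidate − station| to the reported distance:
Site 1: residuals K 69.6, L 115.5, M 29.3 → max 115.5 km
Site 2: residuals K 121.4, L 43.5, M 116.2 → max 121.4 km
Site 3: residuals K 0.0, L 0.0, M 0.1 → max 0.1 km
Site 4: residuals K 34.3, L 149.8, M 2.9 → max 149.8 km
Site 5: residuals K 6.8, L 100.2, M 7.1 → max 100.2 km
Only Site 3 has all residuals ≈ 0.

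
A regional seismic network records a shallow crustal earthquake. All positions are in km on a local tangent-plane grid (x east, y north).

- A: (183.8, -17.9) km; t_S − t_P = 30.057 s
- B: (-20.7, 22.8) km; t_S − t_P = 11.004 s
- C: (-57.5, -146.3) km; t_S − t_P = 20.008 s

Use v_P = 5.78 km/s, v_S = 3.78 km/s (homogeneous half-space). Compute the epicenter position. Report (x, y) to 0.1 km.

-135.7 km east, 57.8 km north

Distance from S−P lag: d = Δt · v_P v_S / (v_P − v_S) = Δt · (5.78·3.78)/(5.78−3.78) ≈ 10.9242·Δt.
So d_A = 328.35, d_B = 120.21, d_C = 218.57 km.
Circle about each station: (x − 183.8)² + (y + 17.9)² = 328.35²; (x + 20.7)² + (y − 22.8)² = 120.21²; (x + 57.5)² + (y + 146.3)² = 218.57².
Subtracting pairs of circle equations eliminates x²+y² and gives linear equations (the radical axes):
-409.0 x + 81.4 y = 60208.76
-482.6 x − 256.8 y = 50647.97
Solving the 2×2 system: x ≈ -135.7, y ≈ 57.8 km.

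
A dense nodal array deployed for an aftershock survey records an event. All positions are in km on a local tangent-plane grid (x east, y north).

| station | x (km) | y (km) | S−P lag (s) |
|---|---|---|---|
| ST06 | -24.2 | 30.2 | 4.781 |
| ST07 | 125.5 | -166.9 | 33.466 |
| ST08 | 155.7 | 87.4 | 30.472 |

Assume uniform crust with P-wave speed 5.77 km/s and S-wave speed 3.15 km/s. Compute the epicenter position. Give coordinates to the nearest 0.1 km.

(-36.5, -0.6)

Distance from S−P lag: d = Δt · v_P v_S / (v_P − v_S) = Δt · (5.77·3.15)/(5.77−3.15) ≈ 6.9372·Δt.
So d_ST06 = 33.17, d_ST07 = 232.16, d_ST08 = 211.39 km.
Circle about each station: (x + 24.2)² + (y − 30.2)² = 33.17²; (x − 125.5)² + (y + 166.9)² = 232.16²; (x − 155.7)² + (y − 87.4)² = 211.39².
Subtracting pairs of circle equations eliminates x²+y² and gives linear equations (the radical axes):
299.4 x − 394.2 y = -10689.84
359.8 x + 114.4 y = -13201.91
Solving the 2×2 system: x ≈ -36.5, y ≈ -0.6 km.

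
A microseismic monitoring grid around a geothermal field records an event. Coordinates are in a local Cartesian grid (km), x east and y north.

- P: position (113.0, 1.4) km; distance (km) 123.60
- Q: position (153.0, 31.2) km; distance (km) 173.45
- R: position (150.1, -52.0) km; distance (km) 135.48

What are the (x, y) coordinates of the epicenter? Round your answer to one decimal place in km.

(16.8, -76.2)

Circle about each station: (x − 113.0)² + (y − 1.4)² = 123.60²; (x − 153.0)² + (y − 31.2)² = 173.45²; (x − 150.1)² + (y + 52.0)² = 135.48².
Subtracting the P equation from the Q and R equations removes the quadratic terms:
80.0 x + 59.6 y = -3196.46
74.2 x − 106.8 y = 9385.18
Solving the 2×2 system: x ≈ 16.8, y ≈ -76.2 km.
Check against P (with the unrounded x, y): √((x − 113.0)²+(y − 1.4)²) = 123.59 ≈ 123.60 km. ✓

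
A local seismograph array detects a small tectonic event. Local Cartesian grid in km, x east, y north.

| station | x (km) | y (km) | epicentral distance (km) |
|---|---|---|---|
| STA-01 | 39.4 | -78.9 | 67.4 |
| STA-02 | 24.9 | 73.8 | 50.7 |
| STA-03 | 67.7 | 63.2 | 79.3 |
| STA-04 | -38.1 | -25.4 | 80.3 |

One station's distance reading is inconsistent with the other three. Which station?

Solve using three stations at a time. Using STA-01, STA-03, STA-04 (subtract circle equations pairwise → linear system) gives (x, y) ≈ (41.0, -11.5).
Distances from that point to each station vs reported:
  STA-01: calculated 67.4 vs reported 67.4 → residual 0.0 km
  STA-02: calculated 86.8 vs reported 50.7 → residual 36.1 km
  STA-03: calculated 79.3 vs reported 79.3 → residual 0.0 km
  STA-04: calculated 80.3 vs reported 80.3 → residual 0.0 km
STA-01, STA-03, STA-04 are mutually consistent (residuals ≈ 0); STA-02 is off by 36.1 km.

STA-02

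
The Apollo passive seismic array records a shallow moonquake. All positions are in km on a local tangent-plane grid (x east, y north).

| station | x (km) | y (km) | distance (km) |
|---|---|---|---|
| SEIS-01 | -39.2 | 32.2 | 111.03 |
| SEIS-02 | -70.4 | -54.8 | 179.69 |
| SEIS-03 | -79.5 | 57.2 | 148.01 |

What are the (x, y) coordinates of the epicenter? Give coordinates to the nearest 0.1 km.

Circle about each station: (x + 39.2)² + (y − 32.2)² = 111.03²; (x + 70.4)² + (y + 54.8)² = 179.69²; (x + 79.5)² + (y − 57.2)² = 148.01².
Subtracting pairs of circle equations eliminates x²+y² and gives linear equations (the radical axes):
-62.4 x − 174.0 y = -14575.12
-80.6 x + 50.0 y = -2560.69
Solving the 2×2 system: x ≈ 68.5, y ≈ 59.2 km.

68.5 km east, 59.2 km north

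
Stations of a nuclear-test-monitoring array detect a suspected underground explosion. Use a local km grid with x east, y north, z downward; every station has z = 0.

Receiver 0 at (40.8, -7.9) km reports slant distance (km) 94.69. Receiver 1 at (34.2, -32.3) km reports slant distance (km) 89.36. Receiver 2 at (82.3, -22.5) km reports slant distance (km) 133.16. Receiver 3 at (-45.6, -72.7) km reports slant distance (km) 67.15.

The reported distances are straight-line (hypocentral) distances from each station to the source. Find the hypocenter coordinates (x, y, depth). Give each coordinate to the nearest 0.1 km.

(-45.0, -17.9, 38.8)

Each station gives a sphere (x−x_i)² + (y−y_i)² + z² = d_i² (stations at z=0).
Subtracting the Receiver 0 sphere from Receiver 1 and Receiver 2: z² cancels, leaving linear equations in x and y:
-13.2 x − 48.8 y = 1466.87
83.0 x − 29.2 y = -3212.90
Solving: x ≈ -45.002, y ≈ -17.886 km (keep extra digits for the depth step; rounded: -45.0, -17.9).
Then from the Receiver 0 sphere: z² = 94.69² − (x − 40.8)² − (y + 7.9)² with x = -45.002, y = -17.886, so z ≈ 38.788 ≈ 38.8 km.
Check against Receiver 3 (with the unrounded solution): distance 67.15 ≈ 67.15 km. ✓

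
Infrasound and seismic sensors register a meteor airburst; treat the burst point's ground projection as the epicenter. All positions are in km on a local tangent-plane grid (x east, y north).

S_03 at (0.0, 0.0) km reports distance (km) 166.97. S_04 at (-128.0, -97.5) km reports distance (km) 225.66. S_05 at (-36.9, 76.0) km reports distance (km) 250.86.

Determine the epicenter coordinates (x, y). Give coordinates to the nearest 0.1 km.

x ≈ 94.0 km, y ≈ -138.0 km

Circle about each station: x² + y² = 166.97²; (x + 128.0)² + (y + 97.5)² = 225.66²; (x + 36.9)² + (y − 76.0)² = 250.86².
Subtracting the S_03 equation from the S_04 and S_05 equations removes the quadratic terms:
-256.0 x − 195.0 y = 2846.80
-73.8 x + 152.0 y = -27914.15
Solving the 2×2 system: x ≈ 94.0, y ≈ -138.0 km.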